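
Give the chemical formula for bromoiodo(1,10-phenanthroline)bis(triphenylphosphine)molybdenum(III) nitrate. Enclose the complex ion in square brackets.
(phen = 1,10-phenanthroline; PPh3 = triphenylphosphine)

[MoBrI(phen)(PPh3)2]NO3

Ligands: 1 1,10-phenanthroline (phen, neutral), 1 bromo (Br, -1), 2 triphenylphosphine (PPh3, neutral), 1 iodo (I, -1). Ligand charge sum = -2.
With Mo in oxidation state +3, the complex ion is [Mo...]^1+.
Charge balance with nitrate (-1) requires 1 complex ion per 1 nitrate.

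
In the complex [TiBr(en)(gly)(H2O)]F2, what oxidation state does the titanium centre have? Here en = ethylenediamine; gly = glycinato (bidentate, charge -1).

2 fluoride outside the brackets (-1 each) → the complex ion is 2+.
Ligand charges: 1×en neutral; 1×H2O neutral; 1×gly = -1; 1×Br = -1; sum -2.
Ti + (-2) = 2+ ⇒ Ti is +4.

+4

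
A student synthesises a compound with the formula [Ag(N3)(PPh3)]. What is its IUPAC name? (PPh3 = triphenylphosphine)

azido(triphenylphosphine)silver(I)

There is no counter-ion, so the complex is neutral overall.
Ligand charges: 1×triphenylphosphine (neutral), 1×azido (-1 each); total -1. So Ag + (-1) = 0, giving Ag = +1.
Ligands are named alphabetically: azido before triphenylphosphine.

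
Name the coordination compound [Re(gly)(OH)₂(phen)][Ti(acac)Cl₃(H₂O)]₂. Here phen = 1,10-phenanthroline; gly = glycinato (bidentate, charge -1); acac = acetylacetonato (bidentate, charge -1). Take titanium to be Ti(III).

(glycinato)dihydroxo(1,10-phenanthroline)rhenium(V) (acetylacetonato)aquatrichlorotitanate(III)

Ti is given as +3; the anion's ligand charges sum to -4, so the complex anion is 1−.
With 2 anions per cation, the cation must be 2×1 = 2+.
Cation: ligand charges sum to -3; for the ion to be 2+, Re = +5.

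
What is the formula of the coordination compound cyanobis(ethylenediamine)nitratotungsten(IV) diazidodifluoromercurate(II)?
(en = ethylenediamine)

[W(CN)(en)2(NO3)][HgF2(N3)2]

Cation [W…]: ligand charges -2, W(IV) ⇒ ion charge 2+.
Anion [Hg…]: ligand charges -4, Hg(II) ⇒ ion charge 2−.
One 2+ cation balances one 2− anion.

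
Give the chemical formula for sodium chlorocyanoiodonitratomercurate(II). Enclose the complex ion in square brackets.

Ligands: 1 nitrato (NO3, -1), 1 iodo (I, -1), 1 chloro (Cl, -1), 1 cyano (CN, -1). Ligand charge sum = -4.
With Hg in oxidation state +2, the complex ion is [Hg...]^2−.
Charge balance with sodium (+1) requires 1 complex ion per 2 sodium.

Na2[HgCl(CN)I(NO3)]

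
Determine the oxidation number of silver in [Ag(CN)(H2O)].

+1

No counter-ion: the bracketed complex is neutral.
Ligand charges: 1×CN = -1; 1×H2O neutral; sum -1.
Ag + (-1) = 0 ⇒ Ag is +1.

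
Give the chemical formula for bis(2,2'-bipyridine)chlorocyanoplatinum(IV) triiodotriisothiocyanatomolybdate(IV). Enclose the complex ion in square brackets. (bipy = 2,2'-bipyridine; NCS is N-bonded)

Cation [Pt…]: ligand charges -2, Pt(IV) ⇒ ion charge 2+.
Anion [Mo…]: ligand charges -6, Mo(IV) ⇒ ion charge 2−.

[Pt(bipy)2Cl(CN)][MoI3(NCS)3]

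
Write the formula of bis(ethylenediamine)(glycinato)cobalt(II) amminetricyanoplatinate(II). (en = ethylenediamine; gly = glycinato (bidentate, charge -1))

Cation [Co…]: ligand charges -1, Co(II) ⇒ ion charge 1+.
Anion [Pt…]: ligand charges -3, Pt(II) ⇒ ion charge 1−.
One 1+ cation balances one 1− anion.

[Co(en)2(gly)][Pt(CN)3(NH3)]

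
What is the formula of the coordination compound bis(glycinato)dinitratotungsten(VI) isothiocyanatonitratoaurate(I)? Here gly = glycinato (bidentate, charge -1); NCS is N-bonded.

[W(gly)2(NO3)2][Au(NCS)(NO3)]2

Cation [W…]: ligand charges -4, W(VI) ⇒ ion charge 2+.
Anion [Au…]: ligand charges -2, Au(I) ⇒ ion charge 1−.
One 2+ cation requires 2 of the 1− anion.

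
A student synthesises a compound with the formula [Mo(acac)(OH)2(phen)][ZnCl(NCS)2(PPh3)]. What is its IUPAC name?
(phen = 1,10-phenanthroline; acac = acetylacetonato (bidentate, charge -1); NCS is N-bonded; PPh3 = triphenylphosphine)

Zinc is always +2 in its complexes; the anion's ligand charges sum to -3, so the complex anion is 1−.
A 1:1 salt means the cation carries the equal and opposite charge, 1+.
Cation: ligand charges sum to -3; for the ion to be 1+, Mo = +4.

(acetylacetonato)dihydroxo(1,10-phenanthroline)molybdenum(IV) chlorodiisothiocyanato(triphenylphosphine)zincate(II)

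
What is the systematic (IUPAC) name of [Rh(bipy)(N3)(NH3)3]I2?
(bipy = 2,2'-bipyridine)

The 2 iodide counter-ions carry a total charge of -2, so each complex ion is 2+.
Ligand charges: 1×2,2'-bipyridine (neutral), 1×azido (-1 each), 3×ammine (neutral); total -1. So Rh + (-1) = 2+, giving Rh = +3.
Ligands are named alphabetically: ammine before azido before bipyridine.

triammineazido(2,2'-bipyridine)rhodium(III) iodide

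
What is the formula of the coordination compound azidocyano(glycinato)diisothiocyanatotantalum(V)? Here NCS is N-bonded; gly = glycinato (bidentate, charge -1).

[Ta(CN)(gly)(N3)(NCS)2]

Ligands: 1 azido (N3, -1), 2 isothiocyanato (NCS, -1), 1 cyano (CN, -1), 1 glycinato (gly, -1). Ligand charge sum = -5.
With Ta in oxidation state +5, the complex ion is [Ta...].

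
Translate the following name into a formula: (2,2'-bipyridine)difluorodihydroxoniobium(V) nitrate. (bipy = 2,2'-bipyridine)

Ligands: 2 fluoro (F, -1), 2 hydroxo (OH, -1), 1 2,2'-bipyridine (bipy, neutral). Ligand charge sum = -4.
With Nb in oxidation state +5, the complex ion is [Nb...]^1+.
Charge balance with nitrate (-1) requires 1 complex ion per 1 nitrate.

[Nb(bipy)F2(OH)2]NO3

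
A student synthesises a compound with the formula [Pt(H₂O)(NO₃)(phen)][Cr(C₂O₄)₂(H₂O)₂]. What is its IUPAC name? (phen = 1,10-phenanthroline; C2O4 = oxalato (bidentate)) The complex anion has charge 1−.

The complex anion is given as 1−; its ligand charges sum to -4, so Cr = +3.
A 1:1 salt means the cation carries the equal and opposite charge, 1+.
Cation: ligand charges sum to -1; for the ion to be 1+, Pt = +2.

aquanitrato(1,10-phenanthroline)platinum(II) diaquadioxalatochromate(III)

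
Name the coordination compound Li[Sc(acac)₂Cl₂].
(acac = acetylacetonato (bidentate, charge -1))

lithium bis(acetylacetonato)dichloroscandate(III)

The 1 lithium counter-ion carries a total charge of +1, so each complex ion is 1−.
Ligand charges: 2×acetylacetonato (-1 each), 2×chloro (-1 each); total -4. So Sc + (-4) = 1−, giving Sc = +3.
Ligands are named alphabetically: acetylacetonato before chloro.
The complex ion is anionic, so scandium takes the -ate form scandate(III).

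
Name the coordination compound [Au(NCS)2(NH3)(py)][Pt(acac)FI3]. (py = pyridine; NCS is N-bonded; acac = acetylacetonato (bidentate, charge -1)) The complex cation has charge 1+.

amminediisothiocyanato(pyridine)gold(III) (acetylacetonato)fluorotriiodoplatinate(IV)

The complex cation is given as 1+; its ligand charges sum to -2, so Au = +3.
A 1:1 salt means the anion carries the equal and opposite charge, 1−.
Anion: ligand charges sum to -5; for the ion to be 1−, Pt = +4.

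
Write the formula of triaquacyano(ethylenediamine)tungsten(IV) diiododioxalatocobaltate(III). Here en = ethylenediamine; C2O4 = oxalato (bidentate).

Cation [W…]: ligand charges -1, W(IV) ⇒ ion charge 3+.
Anion [Co…]: ligand charges -6, Co(III) ⇒ ion charge 3−.
One 3+ cation balances one 3− anion.

[W(CN)(en)(H2O)3][Co(C2O4)2I2]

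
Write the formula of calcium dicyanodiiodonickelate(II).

Ca[Ni(CN)2I2]

Ligands: 2 iodo (I, -1), 2 cyano (CN, -1). Ligand charge sum = -4.
Charge balance with calcium (+2) requires 1 complex ion per 1 calcium.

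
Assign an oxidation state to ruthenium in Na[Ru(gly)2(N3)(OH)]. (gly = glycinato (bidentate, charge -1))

+3

1 sodium outside the brackets (+1 each) → the complex ion is 1−.
Ligand charges: 1×OH = -1; 2×gly = -2; 1×N3 = -1; sum -4.
Ru + (-4) = 1− ⇒ Ru is +3.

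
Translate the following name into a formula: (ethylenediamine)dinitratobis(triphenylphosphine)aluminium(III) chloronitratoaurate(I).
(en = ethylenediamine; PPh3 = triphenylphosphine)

Cation [Al…]: ligand charges -2, Al(III) ⇒ ion charge 1+.
Anion [Au…]: ligand charges -2, Au(I) ⇒ ion charge 1−.
One 1+ cation balances one 1− anion.

[Al(en)(NO3)2(PPh3)2][AuCl(NO3)]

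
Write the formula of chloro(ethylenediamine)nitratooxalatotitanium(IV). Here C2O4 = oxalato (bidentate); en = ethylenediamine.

[Ti(C2O4)Cl(en)(NO3)]

Ligands: 1 oxalato (C2O4, -2), 1 chloro (Cl, -1), 1 nitrato (NO3, -1), 1 ethylenediamine (en, neutral). Ligand charge sum = -4.
With Ti in oxidation state +4, the complex ion is [Ti...].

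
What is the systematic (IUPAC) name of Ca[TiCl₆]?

calcium hexachlorotitanate(IV)

The 1 calcium counter-ion carries a total charge of +2, so each complex ion is 2−.
Ligand charges: 6×chloro (-1 each); total -6. So Ti + (-6) = 2−, giving Ti = +4.
The complex ion is anionic, so titanium takes the -ate form titanate(IV).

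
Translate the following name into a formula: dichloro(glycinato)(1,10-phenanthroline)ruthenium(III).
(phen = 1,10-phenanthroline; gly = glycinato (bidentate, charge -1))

Ligands: 2 chloro (Cl, -1), 1 1,10-phenanthroline (phen, neutral), 1 glycinato (gly, -1). Ligand charge sum = -3.
With Ru in oxidation state +3, the complex ion is [Ru...].

[RuCl2(gly)(phen)]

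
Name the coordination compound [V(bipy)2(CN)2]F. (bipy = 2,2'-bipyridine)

The 1 fluoride counter-ion carries a total charge of -1, so each complex ion is 1+.
Ligand charges: 2×2,2'-bipyridine (neutral), 2×cyano (-1 each); total -2. So V + (-2) = 1+, giving V = +3.
Ligands are named alphabetically: bipyridine before cyano.

bis(2,2'-bipyridine)dicyanovanadium(III) fluoride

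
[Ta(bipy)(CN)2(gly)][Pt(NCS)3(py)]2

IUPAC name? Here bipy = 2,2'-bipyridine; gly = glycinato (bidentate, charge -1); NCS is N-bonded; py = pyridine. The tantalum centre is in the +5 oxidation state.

(2,2'-bipyridine)dicyano(glycinato)tantalum(V) triisothiocyanato(pyridine)platinate(II)

Ta is given as +5; the cation's ligand charges sum to -3, so the complex cation is 2+.
With 2 anions per cation, each anion must be 2/2 = 1−.
Anion: ligand charges sum to -3; for the ion to be 1−, Pt = +2.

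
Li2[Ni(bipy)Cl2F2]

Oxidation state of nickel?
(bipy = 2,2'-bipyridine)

+2

2 lithium outside the brackets (+1 each) → the complex ion is 2−.
Ligand charges: 2×Cl = -2; 2×F = -2; 1×bipy neutral; sum -4.
Ni + (-4) = 2− ⇒ Ni is +2.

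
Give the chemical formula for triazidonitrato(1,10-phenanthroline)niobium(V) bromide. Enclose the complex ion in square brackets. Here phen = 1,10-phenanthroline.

[Nb(N3)3(NO3)(phen)]Br

Ligands: 1 nitrato (NO3, -1), 1 1,10-phenanthroline (phen, neutral), 3 azido (N3, -1). Ligand charge sum = -4.
With Nb in oxidation state +5, the complex ion is [Nb...]^1+.
Charge balance with bromide (-1) requires 1 complex ion per 1 bromide.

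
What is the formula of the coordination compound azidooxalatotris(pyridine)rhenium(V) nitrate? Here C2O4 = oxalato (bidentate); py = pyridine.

[Re(C2O4)(N3)(py)3](NO3)2

Ligands: 1 azido (N3, -1), 1 oxalato (C2O4, -2), 3 pyridine (py, neutral). Ligand charge sum = -3.
With Re in oxidation state +5, the complex ion is [Re...]^2+.
Charge balance with nitrate (-1) requires 1 complex ion per 2 nitrate.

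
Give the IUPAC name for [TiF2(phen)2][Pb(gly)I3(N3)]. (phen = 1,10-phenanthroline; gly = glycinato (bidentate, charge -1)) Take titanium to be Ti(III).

difluorobis(1,10-phenanthroline)titanium(III) azido(glycinato)triiodoplumbate(IV)

Both ions are complex: the cation is named first with the plain metal name, the anion second with the -ate form; each ion's ligands are alphabetised independently.
Ti is given as +3; the cation's ligand charges sum to -2, so the complex cation is 1+.
A 1:1 salt means the anion carries the equal and opposite charge, 1−.
Anion: ligand charges sum to -5; for the ion to be 1−, Pb = +4.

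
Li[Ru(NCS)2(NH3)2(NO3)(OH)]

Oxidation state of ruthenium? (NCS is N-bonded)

+3

1 lithium outside the brackets (+1 each) → the complex ion is 1−.
Ligand charges: 1×OH = -1; 1×NO3 = -1; 2×NH3 neutral; 2×NCS = -2; sum -4.
Ru + (-4) = 1− ⇒ Ru is +3.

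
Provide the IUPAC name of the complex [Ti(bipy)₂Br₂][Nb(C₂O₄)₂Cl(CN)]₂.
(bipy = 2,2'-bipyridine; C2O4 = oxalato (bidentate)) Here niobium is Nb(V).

Nb is given as +5; the anion's ligand charges sum to -6, so the complex anion is 1−.
With 2 anions per cation, the cation must be 2×1 = 2+.
Cation: ligand charges sum to -2; for the ion to be 2+, Ti = +4.

bis(2,2'-bipyridine)dibromotitanium(IV) chlorocyanodioxalatoniobate(V)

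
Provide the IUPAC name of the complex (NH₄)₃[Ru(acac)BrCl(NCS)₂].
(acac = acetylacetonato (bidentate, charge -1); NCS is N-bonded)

The 3 ammonium counter-ions carry a total charge of +3, so each complex ion is 3−.
Ligand charges: 1×acetylacetonato (-1 each), 2×isothiocyanato (-1 each), 1×chloro (-1 each), 1×bromo (-1 each); total -5. So Ru + (-5) = 3−, giving Ru = +2.
The complex ion is anionic, so ruthenium takes the -ate form ruthenate(II).

ammonium (acetylacetonato)bromochlorodiisothiocyanatoruthenate(II)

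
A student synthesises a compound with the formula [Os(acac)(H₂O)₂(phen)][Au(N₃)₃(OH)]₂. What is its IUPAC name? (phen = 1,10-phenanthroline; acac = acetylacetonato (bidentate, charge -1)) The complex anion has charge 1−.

Both ions are complex: the cation is named first with the plain metal name, the anion second with the -ate form; each ion's ligands are alphabetised independently.
The complex anion is given as 1−; its ligand charges sum to -4, so Au = +3.
With 2 anions per cation, the cation must be 2×1 = 2+.
Cation: ligand charges sum to -1; for the ion to be 2+, Os = +3.

(acetylacetonato)diaqua(1,10-phenanthroline)osmium(III) triazidohydroxoaurate(III)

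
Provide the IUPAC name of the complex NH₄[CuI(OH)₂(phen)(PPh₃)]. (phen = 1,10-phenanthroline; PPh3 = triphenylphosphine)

ammonium dihydroxoiodo(1,10-phenanthroline)(triphenylphosphine)cuprate(II)

The 1 ammonium counter-ion carries a total charge of +1, so each complex ion is 1−.
Ligand charges: 1×1,10-phenanthroline (neutral), 2×hydroxo (-1 each), 1×triphenylphosphine (neutral), 1×iodo (-1 each); total -3. So Cu + (-3) = 1−, giving Cu = +2.
Ligands are named alphabetically: hydroxo before iodo before phenanthroline before triphenylphosphine.
The complex ion is anionic, so copper takes the -ate form cuprate(II).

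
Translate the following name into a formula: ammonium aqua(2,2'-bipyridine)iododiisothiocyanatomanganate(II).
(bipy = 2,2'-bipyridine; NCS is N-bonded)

NH4[Mn(bipy)(H2O)I(NCS)2]

Ligands: 1 iodo (I, -1), 1 2,2'-bipyridine (bipy, neutral), 2 isothiocyanato (NCS, -1), 1 aqua (H2O, neutral). Ligand charge sum = -3.
Charge balance with ammonium (+1) requires 1 complex ion per 1 ammonium.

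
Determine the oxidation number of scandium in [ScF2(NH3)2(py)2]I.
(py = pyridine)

1 iodide outside the brackets (-1 each) → the complex ion is 1+.
Ligand charges: 2×F = -2; 2×py neutral; 2×NH3 neutral; sum -2.
Sc + (-2) = 1+ ⇒ Sc is +3.

+3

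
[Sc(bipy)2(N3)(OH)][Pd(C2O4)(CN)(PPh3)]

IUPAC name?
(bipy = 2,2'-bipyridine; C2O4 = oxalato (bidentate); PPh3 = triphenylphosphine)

Scandium is always +3 in its complexes; the cation's ligand charges sum to -2, so the complex cation is 1+.
A 1:1 salt means the anion carries the equal and opposite charge, 1−.
Anion: ligand charges sum to -3; for the ion to be 1−, Pd = +2.

azidobis(2,2'-bipyridine)hydroxoscandium(III) cyanooxalato(triphenylphosphine)palladate(II)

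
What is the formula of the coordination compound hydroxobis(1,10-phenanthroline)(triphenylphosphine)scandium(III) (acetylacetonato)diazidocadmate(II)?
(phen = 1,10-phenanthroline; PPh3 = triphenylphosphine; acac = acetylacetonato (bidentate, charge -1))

[Sc(OH)(phen)2(PPh3)][Cd(acac)(N3)2]2

Cation [Sc…]: ligand charges -1, Sc(III) ⇒ ion charge 2+.
Anion [Cd…]: ligand charges -3, Cd(II) ⇒ ion charge 1−.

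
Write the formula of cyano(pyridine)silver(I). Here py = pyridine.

[Ag(CN)(py)]

Ligands: 1 cyano (CN, -1), 1 pyridine (py, neutral). Ligand charge sum = -1.
With Ag in oxidation state +1, the complex ion is [Ag...].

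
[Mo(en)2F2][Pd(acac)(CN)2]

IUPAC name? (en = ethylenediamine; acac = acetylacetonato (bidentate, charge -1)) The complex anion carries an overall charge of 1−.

Both ions are complex: the cation is named first with the plain metal name, the anion second with the -ate form; each ion's ligands are alphabetised independently.
The complex anion is given as 1−; its ligand charges sum to -3, so Pd = +2.
A 1:1 salt means the cation carries the equal and opposite charge, 1+.
Cation: ligand charges sum to -2; for the ion to be 1+, Mo = +3.

bis(ethylenediamine)difluoromolybdenum(III) (acetylacetonato)dicyanopalladate(II)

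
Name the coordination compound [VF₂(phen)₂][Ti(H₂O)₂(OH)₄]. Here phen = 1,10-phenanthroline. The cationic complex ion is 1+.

difluorobis(1,10-phenanthroline)vanadium(III) diaquatetrahydroxotitanate(III)

The complex cation is given as 1+; its ligand charges sum to -2, so V = +3.
A 1:1 salt means the anion carries the equal and opposite charge, 1−.
Anion: ligand charges sum to -4; for the ion to be 1−, Ti = +3.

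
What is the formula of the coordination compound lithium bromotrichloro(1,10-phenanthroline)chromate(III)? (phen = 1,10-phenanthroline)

Ligands: 1 1,10-phenanthroline (phen, neutral), 1 bromo (Br, -1), 3 chloro (Cl, -1). Ligand charge sum = -4.
Charge balance with lithium (+1) requires 1 complex ion per 1 lithium.

Li[CrBrCl3(phen)]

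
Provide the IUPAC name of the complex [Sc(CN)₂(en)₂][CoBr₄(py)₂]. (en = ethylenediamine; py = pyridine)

Both ions are complex: the cation is named first with the plain metal name, the anion second with the -ate form; each ion's ligands are alphabetised independently.
Scandium is always +3 in its complexes; the cation's ligand charges sum to -2, so the complex cation is 1+.
A 1:1 salt means the anion carries the equal and opposite charge, 1−.
Anion: ligand charges sum to -4; for the ion to be 1−, Co = +3.

dicyanobis(ethylenediamine)scandium(III) tetrabromobis(pyridine)cobaltate(III)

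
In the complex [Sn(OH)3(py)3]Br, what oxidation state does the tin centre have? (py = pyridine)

1 bromide outside the brackets (-1 each) → the complex ion is 1+.
Ligand charges: 3×py neutral; 3×OH = -3; sum -3.
Sn + (-3) = 1+ ⇒ Sn is +4.

+4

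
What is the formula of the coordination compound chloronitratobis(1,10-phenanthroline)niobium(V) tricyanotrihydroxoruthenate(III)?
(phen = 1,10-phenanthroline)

[NbCl(NO3)(phen)2][Ru(CN)3(OH)3]

Cation [Nb…]: ligand charges -2, Nb(V) ⇒ ion charge 3+.
Anion [Ru…]: ligand charges -6, Ru(III) ⇒ ion charge 3−.
One 3+ cation balances one 3− anion.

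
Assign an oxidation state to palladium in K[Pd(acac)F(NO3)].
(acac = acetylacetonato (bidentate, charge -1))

1 potassium outside the brackets (+1 each) → the complex ion is 1−.
Ligand charges: 1×acac = -1; 1×NO3 = -1; 1×F = -1; sum -3.
Pd + (-3) = 1− ⇒ Pd is +2.

+2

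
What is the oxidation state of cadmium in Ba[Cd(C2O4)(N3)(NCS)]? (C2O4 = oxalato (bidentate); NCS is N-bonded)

+2

1 barium outside the brackets (+2 each) → the complex ion is 2−.
Ligand charges: 1×C2O4 = -2; 1×NCS = -1; 1×N3 = -1; sum -4.
Cd + (-4) = 2− ⇒ Cd is +2.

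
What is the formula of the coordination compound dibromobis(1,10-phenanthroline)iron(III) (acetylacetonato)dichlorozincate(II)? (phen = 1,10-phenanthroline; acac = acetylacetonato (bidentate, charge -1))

[FeBr2(phen)2][Zn(acac)Cl2]

Cation [Fe…]: ligand charges -2, Fe(III) ⇒ ion charge 1+.
Anion [Zn…]: ligand charges -3, Zn(II) ⇒ ion charge 1−.
One 1+ cation balances one 1− anion.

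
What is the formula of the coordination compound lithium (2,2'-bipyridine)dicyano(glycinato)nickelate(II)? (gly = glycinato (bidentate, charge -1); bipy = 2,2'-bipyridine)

Li[Ni(bipy)(CN)2(gly)]

Ligands: 1 glycinato (gly, -1), 2 cyano (CN, -1), 1 2,2'-bipyridine (bipy, neutral). Ligand charge sum = -3.
Charge balance with lithium (+1) requires 1 complex ion per 1 lithium.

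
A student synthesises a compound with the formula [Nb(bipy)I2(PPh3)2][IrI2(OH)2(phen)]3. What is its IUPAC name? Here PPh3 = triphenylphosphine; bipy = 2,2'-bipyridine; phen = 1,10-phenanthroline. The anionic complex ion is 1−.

(2,2'-bipyridine)diiodobis(triphenylphosphine)niobium(V) dihydroxodiiodo(1,10-phenanthroline)iridate(III)

The complex anion is given as 1−; its ligand charges sum to -4, so Ir = +3.
With 3 anions per cation, the cation must be 3×1 = 3+.
Cation: ligand charges sum to -2; for the ion to be 3+, Nb = +5.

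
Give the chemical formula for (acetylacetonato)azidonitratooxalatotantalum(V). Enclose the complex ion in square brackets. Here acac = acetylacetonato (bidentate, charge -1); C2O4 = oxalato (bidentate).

[Ta(acac)(C2O4)(N3)(NO3)]

Ligands: 1 acetylacetonato (acac, -1), 1 nitrato (NO3, -1), 1 azido (N3, -1), 1 oxalato (C2O4, -2). Ligand charge sum = -5.
With Ta in oxidation state +5, the complex ion is [Ta...].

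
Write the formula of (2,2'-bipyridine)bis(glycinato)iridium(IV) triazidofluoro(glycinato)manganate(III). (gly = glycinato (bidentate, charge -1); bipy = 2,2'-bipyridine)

[Ir(bipy)(gly)2][MnF(gly)(N3)3]

Cation [Ir…]: ligand charges -2, Ir(IV) ⇒ ion charge 2+.
Anion [Mn…]: ligand charges -5, Mn(III) ⇒ ion charge 2−.
One 2+ cation balances one 2− anion.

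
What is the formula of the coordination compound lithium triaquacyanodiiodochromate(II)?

Li[Cr(CN)(H2O)3I2]

Ligands: 2 iodo (I, -1), 3 aqua (H2O, neutral), 1 cyano (CN, -1). Ligand charge sum = -3.
Charge balance with lithium (+1) requires 1 complex ion per 1 lithium.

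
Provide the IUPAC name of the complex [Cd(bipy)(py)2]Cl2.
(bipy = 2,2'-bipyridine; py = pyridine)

(2,2'-bipyridine)bis(pyridine)cadmium(II) chloride

The 2 chloride counter-ions carry a total charge of -2, so each complex ion is 2+.
Ligand charges: 1×2,2'-bipyridine (neutral), 2×pyridine (neutral); total 0. So Cd + (0) = 2+, giving Cd = +2.
Ligands are named alphabetically: bipyridine before pyridine.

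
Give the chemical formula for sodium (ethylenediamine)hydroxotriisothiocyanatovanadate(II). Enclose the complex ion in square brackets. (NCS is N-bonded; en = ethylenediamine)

Ligands: 3 isothiocyanato (NCS, -1), 1 hydroxo (OH, -1), 1 ethylenediamine (en, neutral). Ligand charge sum = -4.
Charge balance with sodium (+1) requires 1 complex ion per 2 sodium.

Na2[V(en)(NCS)3(OH)]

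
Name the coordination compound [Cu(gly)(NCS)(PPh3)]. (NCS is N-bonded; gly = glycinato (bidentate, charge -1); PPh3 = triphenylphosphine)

(glycinato)isothiocyanato(triphenylphosphine)copper(II)

There is no counter-ion, so the complex is neutral overall.
Ligand charges: 1×isothiocyanato (-1 each), 1×glycinato (-1 each), 1×triphenylphosphine (neutral); total -2. So Cu + (-2) = 0, giving Cu = +2.
Ligands are named alphabetically: glycinato before isothiocyanato before triphenylphosphine.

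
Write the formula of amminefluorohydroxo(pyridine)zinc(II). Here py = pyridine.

Ligands: 1 fluoro (F, -1), 1 ammine (NH3, neutral), 1 pyridine (py, neutral), 1 hydroxo (OH, -1). Ligand charge sum = -2.
With Zn in oxidation state +2, the complex ion is [Zn...].

[ZnF(NH3)(OH)(py)]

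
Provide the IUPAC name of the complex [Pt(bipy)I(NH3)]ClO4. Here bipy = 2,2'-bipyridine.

The 1 perchlorate counter-ion carries a total charge of -1, so each complex ion is 1+.
Ligand charges: 1×iodo (-1 each), 1×2,2'-bipyridine (neutral), 1×ammine (neutral); total -1. So Pt + (-1) = 1+, giving Pt = +2.
Ligands are named alphabetically: ammine before bipyridine before iodo.

ammine(2,2'-bipyridine)iodoplatinum(II) perchlorate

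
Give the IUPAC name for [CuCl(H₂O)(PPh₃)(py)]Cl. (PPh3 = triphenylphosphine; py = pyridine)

The 1 chloride counter-ion carries a total charge of -1, so each complex ion is 1+.
Ligand charges: 1×chloro (-1 each), 1×aqua (neutral), 1×triphenylphosphine (neutral), 1×pyridine (neutral); total -1. So Cu + (-1) = 1+, giving Cu = +2.
Ligands are named alphabetically: aqua before chloro before pyridine before triphenylphosphine.

aquachloro(pyridine)(triphenylphosphine)copper(II) chloride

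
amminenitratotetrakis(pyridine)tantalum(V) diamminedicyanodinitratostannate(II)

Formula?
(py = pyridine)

[Ta(NH3)(NO3)(py)4][Sn(CN)2(NH3)2(NO3)2]2

Cation [Ta…]: ligand charges -1, Ta(V) ⇒ ion charge 4+.
Anion [Sn…]: ligand charges -4, Sn(II) ⇒ ion charge 2−.
One 4+ cation requires 2 of the 2− anion.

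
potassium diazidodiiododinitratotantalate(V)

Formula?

Ligands: 2 nitrato (NO3, -1), 2 iodo (I, -1), 2 azido (N3, -1). Ligand charge sum = -6.
Charge balance with potassium (+1) requires 1 complex ion per 1 potassium.

K[TaI2(N3)2(NO3)2]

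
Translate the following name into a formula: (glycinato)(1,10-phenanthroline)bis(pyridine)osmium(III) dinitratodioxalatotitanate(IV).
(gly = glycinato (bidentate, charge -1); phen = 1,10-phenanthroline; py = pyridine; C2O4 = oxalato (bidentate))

Cation [Os…]: ligand charges -1, Os(III) ⇒ ion charge 2+.
Anion [Ti…]: ligand charges -6, Ti(IV) ⇒ ion charge 2−.
One 2+ cation balances one 2− anion.

[Os(gly)(phen)(py)2][Ti(C2O4)2(NO3)2]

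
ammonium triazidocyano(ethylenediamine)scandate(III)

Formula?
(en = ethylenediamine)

Ligands: 1 cyano (CN, -1), 3 azido (N3, -1), 1 ethylenediamine (en, neutral). Ligand charge sum = -4.
With Sc in oxidation state +3, the complex ion is [Sc...]^1−.
Charge balance with ammonium (+1) requires 1 complex ion per 1 ammonium.

NH4[Sc(CN)(en)(N3)3]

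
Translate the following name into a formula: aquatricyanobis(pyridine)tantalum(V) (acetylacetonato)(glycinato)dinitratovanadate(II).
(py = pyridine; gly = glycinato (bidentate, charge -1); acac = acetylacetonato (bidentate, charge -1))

[Ta(CN)3(H2O)(py)2][V(acac)(gly)(NO3)2]

Cation [Ta…]: ligand charges -3, Ta(V) ⇒ ion charge 2+.
Anion [V…]: ligand charges -4, V(II) ⇒ ion charge 2−.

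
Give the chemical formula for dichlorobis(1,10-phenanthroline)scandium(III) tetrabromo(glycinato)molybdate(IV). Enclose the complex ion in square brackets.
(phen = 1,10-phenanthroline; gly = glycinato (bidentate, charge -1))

[ScCl2(phen)2][MoBr4(gly)]

Cation [Sc…]: ligand charges -2, Sc(III) ⇒ ion charge 1+.
Anion [Mo…]: ligand charges -5, Mo(IV) ⇒ ion charge 1−.
One 1+ cation balances one 1− anion.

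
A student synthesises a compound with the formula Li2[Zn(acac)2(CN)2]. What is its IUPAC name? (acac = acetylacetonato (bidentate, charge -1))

The 2 lithium counter-ions carry a total charge of +2, so each complex ion is 2−.
Ligand charges: 2×acetylacetonato (-1 each), 2×cyano (-1 each); total -4. So Zn + (-4) = 2−, giving Zn = +2.
The complex ion is anionic, so zinc takes the -ate form zincate(II).

lithium bis(acetylacetonato)dicyanozincate(II)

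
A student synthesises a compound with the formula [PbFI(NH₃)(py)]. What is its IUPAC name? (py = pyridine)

amminefluoroiodo(pyridine)lead(II)

There is no counter-ion, so the complex is neutral overall.
Ligand charges: 1×ammine (neutral), 1×pyridine (neutral), 1×fluoro (-1 each), 1×iodo (-1 each); total -2. So Pb + (-2) = 0, giving Pb = +2.
Ligands are named alphabetically: ammine before fluoro before iodo before pyridine.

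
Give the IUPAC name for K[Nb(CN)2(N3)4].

The 1 potassium counter-ion carries a total charge of +1, so each complex ion is 1−.
Ligand charges: 2×cyano (-1 each), 4×azido (-1 each); total -6. So Nb + (-6) = 1−, giving Nb = +5.
Ligands are named alphabetically: azido before cyano.
The complex ion is anionic, so niobium takes the -ate form niobate(V).

potassium tetraazidodicyanoniobate(V)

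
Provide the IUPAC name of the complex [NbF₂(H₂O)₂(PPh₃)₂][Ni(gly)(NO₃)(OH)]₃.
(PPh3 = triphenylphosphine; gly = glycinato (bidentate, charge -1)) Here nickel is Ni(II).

diaquadifluorobis(triphenylphosphine)niobium(V) (glycinato)hydroxonitratonickelate(II)

Both ions are complex: the cation is named first with the plain metal name, the anion second with the -ate form; each ion's ligands are alphabetised independently.
Ni is given as +2; the anion's ligand charges sum to -3, so the complex anion is 1−.
With 3 anions per cation, the cation must be 3×1 = 3+.
Cation: ligand charges sum to -2; for the ion to be 3+, Nb = +5.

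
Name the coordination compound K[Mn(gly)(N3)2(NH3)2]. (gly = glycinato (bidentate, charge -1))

The 1 potassium counter-ion carries a total charge of +1, so each complex ion is 1−.
Ligand charges: 2×azido (-1 each), 2×ammine (neutral), 1×glycinato (-1 each); total -3. So Mn + (-3) = 1−, giving Mn = +2.
Ligands are named alphabetically: ammine before azido before glycinato.
The complex ion is anionic, so manganese takes the -ate form manganate(II).

potassium diamminediazido(glycinato)manganate(II)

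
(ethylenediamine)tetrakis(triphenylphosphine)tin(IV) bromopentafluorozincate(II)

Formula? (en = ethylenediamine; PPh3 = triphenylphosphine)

Cation [Sn…]: ligand charges 0, Sn(IV) ⇒ ion charge 4+.
Anion [Zn…]: ligand charges -6, Zn(II) ⇒ ion charge 4−.

[Sn(en)(PPh3)4][ZnBrF5]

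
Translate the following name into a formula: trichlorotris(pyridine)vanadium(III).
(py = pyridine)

[VCl3(py)3]

Ligands: 3 chloro (Cl, -1), 3 pyridine (py, neutral). Ligand charge sum = -3.
With V in oxidation state +3, the complex ion is [V...].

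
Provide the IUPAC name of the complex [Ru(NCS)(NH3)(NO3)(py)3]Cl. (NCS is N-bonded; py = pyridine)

The 1 chloride counter-ion carries a total charge of -1, so each complex ion is 1+.
Ligand charges: 1×ammine (neutral), 1×isothiocyanato (-1 each), 3×pyridine (neutral), 1×nitrato (-1 each); total -2. So Ru + (-2) = 1+, giving Ru = +3.
Ligands are named alphabetically: ammine before isothiocyanato before nitrato before pyridine.

ammineisothiocyanatonitratotris(pyridine)ruthenium(III) chloride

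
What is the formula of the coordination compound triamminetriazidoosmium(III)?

Ligands: 3 ammine (NH3, neutral), 3 azido (N3, -1). Ligand charge sum = -3.
With Os in oxidation state +3, the complex ion is [Os...].

[Os(N3)3(NH3)3]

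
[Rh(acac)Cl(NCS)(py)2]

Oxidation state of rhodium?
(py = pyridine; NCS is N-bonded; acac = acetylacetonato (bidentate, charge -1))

+3

No counter-ion: the bracketed complex is neutral.
Ligand charges: 2×py neutral; 1×NCS = -1; 1×acac = -1; 1×Cl = -1; sum -3.
Rh + (-3) = 0 ⇒ Rh is +3.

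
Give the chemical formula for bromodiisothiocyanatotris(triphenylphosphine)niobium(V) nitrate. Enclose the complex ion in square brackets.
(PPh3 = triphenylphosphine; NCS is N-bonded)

Ligands: 1 bromo (Br, -1), 3 triphenylphosphine (PPh3, neutral), 2 isothiocyanato (NCS, -1). Ligand charge sum = -3.
With Nb in oxidation state +5, the complex ion is [Nb...]^2+.
Charge balance with nitrate (-1) requires 1 complex ion per 2 nitrate.

[NbBr(NCS)2(PPh3)3](NO3)2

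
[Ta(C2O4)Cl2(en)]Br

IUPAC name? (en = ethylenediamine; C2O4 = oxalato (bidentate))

dichloro(ethylenediamine)oxalatotantalum(V) bromide

The 1 bromide counter-ion carries a total charge of -1, so each complex ion is 1+.
Ligand charges: 1×ethylenediamine (neutral), 1×oxalato (-2 each), 2×chloro (-1 each); total -4. So Ta + (-4) = 1+, giving Ta = +5.
Ligands are named alphabetically: chloro before ethylenediamine before oxalato.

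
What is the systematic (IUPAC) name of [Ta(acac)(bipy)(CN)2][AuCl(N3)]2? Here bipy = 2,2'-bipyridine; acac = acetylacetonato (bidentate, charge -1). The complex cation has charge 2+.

(acetylacetonato)(2,2'-bipyridine)dicyanotantalum(V) azidochloroaurate(I)

Both ions are complex: the cation is named first with the plain metal name, the anion second with the -ate form; each ion's ligands are alphabetised independently.
The complex cation is given as 2+; its ligand charges sum to -3, so Ta = +5.
With 2 anions per cation, each anion must be 2/2 = 1−.
Anion: ligand charges sum to -2; for the ion to be 1−, Au = +1.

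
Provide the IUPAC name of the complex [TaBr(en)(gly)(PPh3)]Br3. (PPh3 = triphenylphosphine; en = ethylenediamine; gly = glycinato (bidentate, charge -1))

bromo(ethylenediamine)(glycinato)(triphenylphosphine)tantalum(V) bromide

The 3 bromide counter-ions carry a total charge of -3, so each complex ion is 3+.
Ligand charges: 1×triphenylphosphine (neutral), 1×ethylenediamine (neutral), 1×glycinato (-1 each), 1×bromo (-1 each); total -2. So Ta + (-2) = 3+, giving Ta = +5.
Ligands are named alphabetically: bromo before ethylenediamine before glycinato before triphenylphosphine.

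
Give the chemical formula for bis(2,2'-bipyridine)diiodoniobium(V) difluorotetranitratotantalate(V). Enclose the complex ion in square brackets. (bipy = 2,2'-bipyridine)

Cation [Nb…]: ligand charges -2, Nb(V) ⇒ ion charge 3+.
Anion [Ta…]: ligand charges -6, Ta(V) ⇒ ion charge 1−.

[Nb(bipy)2I2][TaF2(NO3)4]3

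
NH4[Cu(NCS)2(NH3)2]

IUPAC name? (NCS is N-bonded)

ammonium diamminediisothiocyanatocuprate(I)

The 1 ammonium counter-ion carries a total charge of +1, so each complex ion is 1−.
Ligand charges: 2×isothiocyanato (-1 each), 2×ammine (neutral); total -2. So Cu + (-2) = 1−, giving Cu = +1.
Ligands are named alphabetically: ammine before isothiocyanato.
The complex ion is anionic, so copper takes the -ate form cuprate(I).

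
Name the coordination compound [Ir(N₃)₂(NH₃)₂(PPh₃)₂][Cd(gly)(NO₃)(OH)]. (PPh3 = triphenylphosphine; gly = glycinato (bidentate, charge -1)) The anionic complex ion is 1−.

The complex anion is given as 1−; its ligand charges sum to -3, so Cd = +2.
A 1:1 salt means the cation carries the equal and opposite charge, 1+.
Cation: ligand charges sum to -2; for the ion to be 1+, Ir = +3.

diamminediazidobis(triphenylphosphine)iridium(III) (glycinato)hydroxonitratocadmate(II)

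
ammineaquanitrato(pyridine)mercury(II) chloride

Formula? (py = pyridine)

[Hg(H2O)(NH3)(NO3)(py)]Cl

Ligands: 1 ammine (NH3, neutral), 1 nitrato (NO3, -1), 1 pyridine (py, neutral), 1 aqua (H2O, neutral). Ligand charge sum = -1.
With Hg in oxidation state +2, the complex ion is [Hg...]^1+.
Charge balance with chloride (-1) requires 1 complex ion per 1 chloride.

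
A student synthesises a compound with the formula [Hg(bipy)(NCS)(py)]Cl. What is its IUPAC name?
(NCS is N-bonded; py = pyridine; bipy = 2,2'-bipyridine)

The 1 chloride counter-ion carries a total charge of -1, so each complex ion is 1+.
Ligand charges: 1×isothiocyanato (-1 each), 1×pyridine (neutral), 1×2,2'-bipyridine (neutral); total -1. So Hg + (-1) = 1+, giving Hg = +2.
Ligands are named alphabetically: bipyridine before isothiocyanato before pyridine.

(2,2'-bipyridine)isothiocyanato(pyridine)mercury(II) chloride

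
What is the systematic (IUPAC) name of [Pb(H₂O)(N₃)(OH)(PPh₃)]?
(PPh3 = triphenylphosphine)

aquaazidohydroxo(triphenylphosphine)lead(II)

There is no counter-ion, so the complex is neutral overall.
Ligand charges: 1×aqua (neutral), 1×hydroxo (-1 each), 1×triphenylphosphine (neutral), 1×azido (-1 each); total -2. So Pb + (-2) = 0, giving Pb = +2.
Ligands are named alphabetically: aqua before azido before hydroxo before triphenylphosphine.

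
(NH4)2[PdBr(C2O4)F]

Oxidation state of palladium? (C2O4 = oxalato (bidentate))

2 ammonium outside the brackets (+1 each) → the complex ion is 2−.
Ligand charges: 1×C2O4 = -2; 1×Br = -1; 1×F = -1; sum -4.
Pd + (-4) = 2− ⇒ Pd is +2.

+2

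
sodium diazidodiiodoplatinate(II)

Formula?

Na2[PtI2(N3)2]

Ligands: 2 azido (N3, -1), 2 iodo (I, -1). Ligand charge sum = -4.
With Pt in oxidation state +2, the complex ion is [Pt...]^2−.
Charge balance with sodium (+1) requires 1 complex ion per 2 sodium.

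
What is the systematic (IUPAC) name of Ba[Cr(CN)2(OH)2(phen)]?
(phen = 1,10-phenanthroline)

barium dicyanodihydroxo(1,10-phenanthroline)chromate(II)

The 1 barium counter-ion carries a total charge of +2, so each complex ion is 2−.
Ligand charges: 2×cyano (-1 each), 2×hydroxo (-1 each), 1×1,10-phenanthroline (neutral); total -4. So Cr + (-4) = 2−, giving Cr = +2.
The complex ion is anionic, so chromium takes the -ate form chromate(II).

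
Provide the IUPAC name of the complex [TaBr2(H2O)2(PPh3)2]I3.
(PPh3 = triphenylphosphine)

diaquadibromobis(triphenylphosphine)tantalum(V) iodide

The 3 iodide counter-ions carry a total charge of -3, so each complex ion is 3+.
Ligand charges: 2×triphenylphosphine (neutral), 2×aqua (neutral), 2×bromo (-1 each); total -2. So Ta + (-2) = 3+, giving Ta = +5.
Ligands are named alphabetically: aqua before bromo before triphenylphosphine.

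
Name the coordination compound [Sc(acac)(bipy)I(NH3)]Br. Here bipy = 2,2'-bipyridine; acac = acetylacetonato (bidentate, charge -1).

The 1 bromide counter-ion carries a total charge of -1, so each complex ion is 1+.
Ligand charges: 1×2,2'-bipyridine (neutral), 1×iodo (-1 each), 1×acetylacetonato (-1 each), 1×ammine (neutral); total -2. So Sc + (-2) = 1+, giving Sc = +3.
Ligands are named alphabetically: acetylacetonato before ammine before bipyridine before iodo.

(acetylacetonato)ammine(2,2'-bipyridine)iodoscandium(III) bromide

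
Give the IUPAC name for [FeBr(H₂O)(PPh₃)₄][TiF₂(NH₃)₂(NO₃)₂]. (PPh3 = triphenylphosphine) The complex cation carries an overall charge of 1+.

Both ions are complex: the cation is named first with the plain metal name, the anion second with the -ate form; each ion's ligands are alphabetised independently.
The complex cation is given as 1+; its ligand charges sum to -1, so Fe = +2.
A 1:1 salt means the anion carries the equal and opposite charge, 1−.
Anion: ligand charges sum to -4; for the ion to be 1−, Ti = +3.

aquabromotetrakis(triphenylphosphine)iron(II) diamminedifluorodinitratotitanate(III)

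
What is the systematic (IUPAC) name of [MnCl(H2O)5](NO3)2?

The 2 nitrate counter-ions carry a total charge of -2, so each complex ion is 2+.
Ligand charges: 1×chloro (-1 each), 5×aqua (neutral); total -1. So Mn + (-1) = 2+, giving Mn = +3.
Ligands are named alphabetically: aqua before chloro.

pentaaquachloromanganese(III) nitrate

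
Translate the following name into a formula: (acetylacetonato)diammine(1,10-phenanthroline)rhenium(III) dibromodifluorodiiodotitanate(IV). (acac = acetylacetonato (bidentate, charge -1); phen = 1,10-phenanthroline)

[Re(acac)(NH3)2(phen)][TiBr2F2I2]

Cation [Re…]: ligand charges -1, Re(III) ⇒ ion charge 2+.
Anion [Ti…]: ligand charges -6, Ti(IV) ⇒ ion charge 2−.
One 2+ cation balances one 2− anion.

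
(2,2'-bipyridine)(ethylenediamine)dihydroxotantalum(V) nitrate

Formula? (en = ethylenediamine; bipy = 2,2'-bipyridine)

Ligands: 1 ethylenediamine (en, neutral), 2 hydroxo (OH, -1), 1 2,2'-bipyridine (bipy, neutral). Ligand charge sum = -2.
Charge balance with nitrate (-1) requires 1 complex ion per 3 nitrate.

[Ta(bipy)(en)(OH)2](NO3)3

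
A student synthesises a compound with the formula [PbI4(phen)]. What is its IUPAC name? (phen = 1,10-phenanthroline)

There is no counter-ion, so the complex is neutral overall.
Ligand charges: 4×iodo (-1 each), 1×1,10-phenanthroline (neutral); total -4. So Pb + (-4) = 0, giving Pb = +4.
Ligands are named alphabetically: iodo before phenanthroline.

tetraiodo(1,10-phenanthroline)lead(IV)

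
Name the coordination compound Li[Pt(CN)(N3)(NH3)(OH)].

The 1 lithium counter-ion carries a total charge of +1, so each complex ion is 1−.
Ligand charges: 1×hydroxo (-1 each), 1×ammine (neutral), 1×azido (-1 each), 1×cyano (-1 each); total -3. So Pt + (-3) = 1−, giving Pt = +2.
Ligands are named alphabetically: ammine before azido before cyano before hydroxo.
The complex ion is anionic, so platinum takes the -ate form platinate(II).

lithium ammineazidocyanohydroxoplatinate(II)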